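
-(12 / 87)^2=-16 / 841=-0.02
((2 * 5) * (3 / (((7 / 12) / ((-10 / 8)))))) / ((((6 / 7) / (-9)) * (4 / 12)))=2025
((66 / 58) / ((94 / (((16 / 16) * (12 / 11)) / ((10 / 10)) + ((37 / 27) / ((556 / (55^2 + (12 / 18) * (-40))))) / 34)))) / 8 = 22035653 / 11130977664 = 0.00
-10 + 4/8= -19/2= -9.50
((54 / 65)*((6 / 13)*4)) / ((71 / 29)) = 37584 / 59995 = 0.63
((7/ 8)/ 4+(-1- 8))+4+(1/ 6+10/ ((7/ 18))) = 14179/ 672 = 21.10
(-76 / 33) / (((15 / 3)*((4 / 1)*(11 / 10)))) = -38 / 363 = -0.10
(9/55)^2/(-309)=-27/311575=-0.00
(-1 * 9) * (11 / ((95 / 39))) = -3861 / 95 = -40.64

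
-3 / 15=-1 / 5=-0.20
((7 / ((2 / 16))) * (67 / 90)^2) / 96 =31423 / 97200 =0.32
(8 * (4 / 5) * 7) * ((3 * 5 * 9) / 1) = 6048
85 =85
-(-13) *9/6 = 39/2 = 19.50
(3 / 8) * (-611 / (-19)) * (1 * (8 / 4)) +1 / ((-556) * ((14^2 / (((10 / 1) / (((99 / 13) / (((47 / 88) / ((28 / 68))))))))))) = 1522716193219 / 63135027648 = 24.12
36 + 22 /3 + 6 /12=263 /6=43.83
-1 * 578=-578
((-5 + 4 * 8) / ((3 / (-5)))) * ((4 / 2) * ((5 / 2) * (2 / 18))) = -25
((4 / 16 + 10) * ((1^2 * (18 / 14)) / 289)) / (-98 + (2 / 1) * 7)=-123 / 226576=-0.00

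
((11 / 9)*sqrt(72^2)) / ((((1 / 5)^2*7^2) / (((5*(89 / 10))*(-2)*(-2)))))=391600 / 49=7991.84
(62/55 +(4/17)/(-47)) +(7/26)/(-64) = 81757537/73124480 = 1.12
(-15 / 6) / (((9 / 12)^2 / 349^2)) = -4872040 / 9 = -541337.78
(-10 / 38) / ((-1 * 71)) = 5 / 1349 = 0.00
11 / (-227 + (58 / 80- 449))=-440 / 27011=-0.02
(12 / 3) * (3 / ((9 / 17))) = 68 / 3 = 22.67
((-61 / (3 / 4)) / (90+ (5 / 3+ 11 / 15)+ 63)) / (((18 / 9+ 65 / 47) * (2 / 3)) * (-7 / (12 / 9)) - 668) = 22936 / 29792511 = 0.00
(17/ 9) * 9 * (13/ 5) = 221/ 5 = 44.20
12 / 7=1.71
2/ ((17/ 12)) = 24/ 17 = 1.41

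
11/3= 3.67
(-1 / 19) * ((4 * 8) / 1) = -32 / 19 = -1.68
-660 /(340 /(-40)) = 1320 /17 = 77.65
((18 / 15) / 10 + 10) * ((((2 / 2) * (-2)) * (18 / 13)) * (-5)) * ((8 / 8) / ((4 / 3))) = 6831 / 65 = 105.09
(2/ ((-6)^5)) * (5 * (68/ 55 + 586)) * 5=-26915/ 7128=-3.78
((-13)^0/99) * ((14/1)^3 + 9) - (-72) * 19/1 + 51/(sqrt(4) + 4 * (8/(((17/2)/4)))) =40159483/28710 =1398.80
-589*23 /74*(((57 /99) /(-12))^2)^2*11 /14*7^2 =-12358210109 /330864196608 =-0.04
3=3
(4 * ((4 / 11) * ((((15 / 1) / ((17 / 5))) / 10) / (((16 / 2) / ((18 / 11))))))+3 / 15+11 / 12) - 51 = -6140401 / 123420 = -49.75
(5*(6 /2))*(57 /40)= 171 /8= 21.38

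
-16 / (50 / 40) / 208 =-4 / 65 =-0.06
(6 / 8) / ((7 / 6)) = 9 / 14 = 0.64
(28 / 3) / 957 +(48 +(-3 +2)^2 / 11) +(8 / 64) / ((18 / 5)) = 245683 / 5104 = 48.14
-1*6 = -6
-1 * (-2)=2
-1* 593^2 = -351649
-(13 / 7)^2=-169 / 49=-3.45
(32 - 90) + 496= 438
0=0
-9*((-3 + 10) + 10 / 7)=-531 / 7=-75.86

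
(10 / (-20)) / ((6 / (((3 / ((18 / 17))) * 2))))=-17 / 36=-0.47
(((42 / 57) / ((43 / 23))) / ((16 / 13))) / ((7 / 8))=299 / 817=0.37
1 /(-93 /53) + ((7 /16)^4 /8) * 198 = 8212375 /24379392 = 0.34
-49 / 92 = -0.53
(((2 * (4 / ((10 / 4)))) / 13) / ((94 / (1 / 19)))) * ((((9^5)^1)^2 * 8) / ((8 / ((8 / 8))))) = 27894275208 / 58045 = 480562.93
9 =9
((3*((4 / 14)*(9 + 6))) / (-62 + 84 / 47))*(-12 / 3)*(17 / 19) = 28764 / 37639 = 0.76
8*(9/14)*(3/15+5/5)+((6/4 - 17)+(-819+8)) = -57423/70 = -820.33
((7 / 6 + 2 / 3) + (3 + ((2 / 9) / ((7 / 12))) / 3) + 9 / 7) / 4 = 787 / 504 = 1.56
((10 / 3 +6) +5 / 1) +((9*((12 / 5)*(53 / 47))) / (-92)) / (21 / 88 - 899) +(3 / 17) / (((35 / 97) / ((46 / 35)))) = 79995735191203 / 5341448253225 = 14.98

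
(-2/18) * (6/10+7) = -0.84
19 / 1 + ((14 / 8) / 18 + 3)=1591 / 72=22.10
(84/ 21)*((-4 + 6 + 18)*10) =800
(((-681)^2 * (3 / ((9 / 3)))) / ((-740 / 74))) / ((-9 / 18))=463761 / 5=92752.20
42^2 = 1764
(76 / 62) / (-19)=-2 / 31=-0.06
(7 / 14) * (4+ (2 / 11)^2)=244 / 121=2.02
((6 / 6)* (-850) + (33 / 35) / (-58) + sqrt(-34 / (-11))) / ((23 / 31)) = -53491523 / 46690 + 31* sqrt(374) / 253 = -1143.30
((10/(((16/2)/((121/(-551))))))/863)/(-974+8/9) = 5445/16658171416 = 0.00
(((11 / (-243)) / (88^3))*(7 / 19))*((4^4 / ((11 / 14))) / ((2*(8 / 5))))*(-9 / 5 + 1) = 49 / 24580908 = 0.00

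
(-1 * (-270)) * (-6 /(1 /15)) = -24300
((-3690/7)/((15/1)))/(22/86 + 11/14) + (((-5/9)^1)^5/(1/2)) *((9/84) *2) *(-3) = -323224079/9598743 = -33.67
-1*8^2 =-64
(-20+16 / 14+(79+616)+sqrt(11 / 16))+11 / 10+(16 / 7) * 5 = sqrt(11) / 4+48207 / 70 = 689.50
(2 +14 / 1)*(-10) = -160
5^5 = 3125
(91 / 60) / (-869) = -91 / 52140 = -0.00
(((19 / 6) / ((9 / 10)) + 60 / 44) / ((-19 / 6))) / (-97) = 2900 / 182457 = 0.02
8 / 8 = 1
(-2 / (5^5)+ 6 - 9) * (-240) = 450096 / 625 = 720.15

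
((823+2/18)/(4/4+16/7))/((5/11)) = 570416/1035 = 551.13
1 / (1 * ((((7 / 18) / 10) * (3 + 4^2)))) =180 / 133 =1.35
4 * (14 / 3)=56 / 3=18.67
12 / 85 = 0.14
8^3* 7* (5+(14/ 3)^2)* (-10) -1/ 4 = -34549769/ 36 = -959715.81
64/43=1.49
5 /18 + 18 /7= 359 /126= 2.85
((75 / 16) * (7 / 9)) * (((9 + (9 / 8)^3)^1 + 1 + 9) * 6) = 446.77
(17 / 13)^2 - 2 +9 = 8.71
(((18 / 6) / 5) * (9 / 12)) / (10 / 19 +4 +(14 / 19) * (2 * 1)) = 3 / 40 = 0.08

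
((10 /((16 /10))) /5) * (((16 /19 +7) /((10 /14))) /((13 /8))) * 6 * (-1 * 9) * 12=-1351728 /247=-5472.58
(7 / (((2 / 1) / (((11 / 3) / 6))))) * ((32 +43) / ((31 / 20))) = 9625 / 93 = 103.49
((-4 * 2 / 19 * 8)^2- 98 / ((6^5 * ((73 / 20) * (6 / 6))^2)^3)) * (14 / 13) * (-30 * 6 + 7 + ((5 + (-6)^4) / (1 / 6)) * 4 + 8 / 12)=23199580449181775072284095595 / 61144554647011026391434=379421.86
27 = 27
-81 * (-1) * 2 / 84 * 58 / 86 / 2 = 783 / 1204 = 0.65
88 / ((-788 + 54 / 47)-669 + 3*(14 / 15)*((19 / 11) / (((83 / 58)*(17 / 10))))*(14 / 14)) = -64194856 / 1060574193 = -0.06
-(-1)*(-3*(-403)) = 1209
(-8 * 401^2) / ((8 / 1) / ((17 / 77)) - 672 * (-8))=-2733617 / 11501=-237.69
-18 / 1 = -18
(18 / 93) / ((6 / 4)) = 0.13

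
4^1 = 4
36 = 36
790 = 790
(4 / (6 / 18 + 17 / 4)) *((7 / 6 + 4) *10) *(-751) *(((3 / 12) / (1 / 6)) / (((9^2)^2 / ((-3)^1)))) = 186248 / 8019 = 23.23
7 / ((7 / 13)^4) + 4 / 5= 144177 / 1715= 84.07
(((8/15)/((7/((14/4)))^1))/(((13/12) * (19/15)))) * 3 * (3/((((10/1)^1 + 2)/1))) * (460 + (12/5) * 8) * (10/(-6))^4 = 538.91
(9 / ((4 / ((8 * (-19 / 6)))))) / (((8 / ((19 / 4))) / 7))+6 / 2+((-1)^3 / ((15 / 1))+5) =-109907 / 480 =-228.97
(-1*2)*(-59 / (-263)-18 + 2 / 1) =8298 / 263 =31.55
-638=-638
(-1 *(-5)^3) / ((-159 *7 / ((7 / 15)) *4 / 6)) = -25 / 318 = -0.08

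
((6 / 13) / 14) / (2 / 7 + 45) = 3 / 4121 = 0.00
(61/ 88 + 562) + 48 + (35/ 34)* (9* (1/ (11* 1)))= 914857/ 1496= 611.54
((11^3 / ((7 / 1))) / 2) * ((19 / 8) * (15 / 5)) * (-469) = -5083089 / 16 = -317693.06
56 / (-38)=-28 / 19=-1.47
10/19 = 0.53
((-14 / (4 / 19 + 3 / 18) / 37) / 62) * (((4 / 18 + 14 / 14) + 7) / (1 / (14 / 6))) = -3724 / 11997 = -0.31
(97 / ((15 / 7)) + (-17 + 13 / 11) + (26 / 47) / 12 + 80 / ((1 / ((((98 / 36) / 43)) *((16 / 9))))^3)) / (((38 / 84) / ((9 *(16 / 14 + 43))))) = 35063311896277153 / 1348453428795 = 26002.61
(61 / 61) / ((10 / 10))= 1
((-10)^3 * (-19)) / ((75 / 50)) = 38000 / 3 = 12666.67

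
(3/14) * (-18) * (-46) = 1242/7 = 177.43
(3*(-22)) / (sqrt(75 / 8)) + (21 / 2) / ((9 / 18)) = 21- 44*sqrt(6) / 5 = -0.56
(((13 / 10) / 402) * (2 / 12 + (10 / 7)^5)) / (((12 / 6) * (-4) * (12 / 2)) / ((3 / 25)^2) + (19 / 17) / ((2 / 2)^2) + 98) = -136314347 / 22288734144600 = -0.00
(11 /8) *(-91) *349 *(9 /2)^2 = -28297269 /32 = -884289.66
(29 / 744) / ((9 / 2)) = 29 / 3348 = 0.01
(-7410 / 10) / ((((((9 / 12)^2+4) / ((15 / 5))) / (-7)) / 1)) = 248976 / 73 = 3410.63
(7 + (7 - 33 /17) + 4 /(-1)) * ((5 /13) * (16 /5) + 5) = 11097 /221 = 50.21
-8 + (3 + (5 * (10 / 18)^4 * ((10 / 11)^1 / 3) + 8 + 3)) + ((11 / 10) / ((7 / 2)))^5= 6.15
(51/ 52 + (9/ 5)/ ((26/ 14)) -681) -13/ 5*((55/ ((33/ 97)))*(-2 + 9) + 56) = -226019/ 60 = -3766.98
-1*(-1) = 1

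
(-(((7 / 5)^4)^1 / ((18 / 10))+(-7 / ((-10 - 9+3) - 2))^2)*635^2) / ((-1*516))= 1492916369 / 835920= 1785.96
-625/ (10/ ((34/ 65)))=-425/ 13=-32.69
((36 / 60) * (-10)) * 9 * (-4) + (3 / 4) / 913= 788835 / 3652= 216.00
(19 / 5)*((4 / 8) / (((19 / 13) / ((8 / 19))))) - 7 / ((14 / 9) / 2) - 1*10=-1753 / 95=-18.45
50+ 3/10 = 503/10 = 50.30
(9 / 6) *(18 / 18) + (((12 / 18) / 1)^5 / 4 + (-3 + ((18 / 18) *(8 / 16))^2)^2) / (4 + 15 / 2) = 96599 / 44712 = 2.16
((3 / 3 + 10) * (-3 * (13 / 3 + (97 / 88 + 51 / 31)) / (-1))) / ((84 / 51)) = 985133 / 6944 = 141.87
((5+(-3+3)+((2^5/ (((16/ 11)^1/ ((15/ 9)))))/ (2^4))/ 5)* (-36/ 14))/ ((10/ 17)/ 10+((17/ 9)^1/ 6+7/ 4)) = -180387/ 27293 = -6.61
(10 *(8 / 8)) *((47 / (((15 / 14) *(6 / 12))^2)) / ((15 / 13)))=958048 / 675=1419.33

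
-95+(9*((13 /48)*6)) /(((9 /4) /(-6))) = -134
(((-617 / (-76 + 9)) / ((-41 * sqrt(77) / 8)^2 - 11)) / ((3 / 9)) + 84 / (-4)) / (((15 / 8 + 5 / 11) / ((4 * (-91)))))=175699273568 / 53580235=3279.18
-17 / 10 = -1.70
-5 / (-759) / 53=5 / 40227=0.00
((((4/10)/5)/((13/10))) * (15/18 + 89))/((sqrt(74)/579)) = 104027 * sqrt(74)/2405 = 372.09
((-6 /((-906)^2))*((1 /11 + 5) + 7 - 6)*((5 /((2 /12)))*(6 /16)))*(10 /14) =-5025 /14045416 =-0.00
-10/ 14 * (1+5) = -30/ 7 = -4.29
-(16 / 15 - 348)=5204 / 15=346.93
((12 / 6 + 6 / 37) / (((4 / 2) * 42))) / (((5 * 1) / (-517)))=-2068 / 777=-2.66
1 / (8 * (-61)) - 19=-19.00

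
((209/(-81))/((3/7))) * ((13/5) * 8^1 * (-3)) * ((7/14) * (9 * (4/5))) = 304304/225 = 1352.46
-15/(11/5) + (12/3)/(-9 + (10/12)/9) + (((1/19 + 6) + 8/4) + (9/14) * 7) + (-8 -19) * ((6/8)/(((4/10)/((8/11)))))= -6339921/201058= -31.53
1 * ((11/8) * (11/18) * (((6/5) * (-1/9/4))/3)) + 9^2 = 1049639/12960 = 80.99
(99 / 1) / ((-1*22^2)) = -0.20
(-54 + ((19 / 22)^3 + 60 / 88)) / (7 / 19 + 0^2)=-10656587 / 74536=-142.97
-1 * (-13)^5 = 371293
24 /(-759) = -8 /253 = -0.03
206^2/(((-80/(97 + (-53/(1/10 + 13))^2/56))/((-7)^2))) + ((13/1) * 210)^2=3380081225031/686440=4924073.81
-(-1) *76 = 76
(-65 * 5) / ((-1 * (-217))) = -325 / 217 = -1.50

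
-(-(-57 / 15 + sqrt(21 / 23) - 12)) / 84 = -79 / 420 + sqrt(483) / 1932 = -0.18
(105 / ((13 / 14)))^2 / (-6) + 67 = -2064.07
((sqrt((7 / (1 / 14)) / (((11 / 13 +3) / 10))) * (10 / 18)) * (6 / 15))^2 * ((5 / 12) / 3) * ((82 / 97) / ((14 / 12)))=29848 / 23571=1.27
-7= -7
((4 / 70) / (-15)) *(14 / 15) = -4 / 1125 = -0.00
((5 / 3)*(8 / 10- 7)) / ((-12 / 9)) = 31 / 4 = 7.75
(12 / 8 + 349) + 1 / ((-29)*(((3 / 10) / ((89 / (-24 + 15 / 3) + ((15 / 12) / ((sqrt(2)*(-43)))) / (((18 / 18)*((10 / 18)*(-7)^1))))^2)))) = 1335*sqrt(2) / 331702 + 15842771214491 / 45528089712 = 347.98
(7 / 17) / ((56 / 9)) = 9 / 136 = 0.07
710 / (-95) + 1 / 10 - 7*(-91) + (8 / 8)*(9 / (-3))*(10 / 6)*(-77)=192779 / 190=1014.63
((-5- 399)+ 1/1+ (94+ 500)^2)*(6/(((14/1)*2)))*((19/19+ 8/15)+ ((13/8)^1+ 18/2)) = 514199747/560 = 918213.83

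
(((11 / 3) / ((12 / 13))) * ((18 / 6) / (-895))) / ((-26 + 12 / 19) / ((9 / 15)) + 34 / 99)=6897 / 21723440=0.00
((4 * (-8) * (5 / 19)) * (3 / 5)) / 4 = -1.26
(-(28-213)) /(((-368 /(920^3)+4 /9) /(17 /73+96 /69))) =417721860000 /617871343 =676.07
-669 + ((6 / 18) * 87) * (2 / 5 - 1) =-3432 / 5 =-686.40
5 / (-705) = -1 / 141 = -0.01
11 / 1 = 11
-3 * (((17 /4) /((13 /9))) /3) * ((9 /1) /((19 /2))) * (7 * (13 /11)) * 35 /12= -112455 /1672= -67.26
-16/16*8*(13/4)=-26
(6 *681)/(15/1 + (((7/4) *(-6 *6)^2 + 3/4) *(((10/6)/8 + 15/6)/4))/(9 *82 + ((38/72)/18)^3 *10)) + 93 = 14608999290447/43975665805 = 332.21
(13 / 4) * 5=65 / 4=16.25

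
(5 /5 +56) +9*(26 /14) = 516 /7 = 73.71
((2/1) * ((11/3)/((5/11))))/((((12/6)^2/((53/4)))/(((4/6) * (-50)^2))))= 801625/9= 89069.44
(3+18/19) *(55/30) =275/38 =7.24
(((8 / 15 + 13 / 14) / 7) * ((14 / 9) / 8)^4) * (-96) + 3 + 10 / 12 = 1996997 / 524880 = 3.80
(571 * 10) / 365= 1142 / 73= 15.64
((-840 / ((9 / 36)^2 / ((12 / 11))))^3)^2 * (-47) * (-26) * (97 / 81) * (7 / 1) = 180276471807579906183782203392000000 / 1771561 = 101761368537453639013154100000.00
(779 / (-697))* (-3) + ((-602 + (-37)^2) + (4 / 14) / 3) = 275050 / 357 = 770.45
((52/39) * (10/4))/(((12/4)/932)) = 9320/9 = 1035.56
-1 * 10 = -10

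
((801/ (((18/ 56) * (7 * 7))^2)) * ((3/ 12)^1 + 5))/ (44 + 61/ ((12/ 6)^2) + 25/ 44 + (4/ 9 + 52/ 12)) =11748/ 44765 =0.26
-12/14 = -6/7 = -0.86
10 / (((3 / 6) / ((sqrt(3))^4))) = 180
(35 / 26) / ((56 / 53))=1.27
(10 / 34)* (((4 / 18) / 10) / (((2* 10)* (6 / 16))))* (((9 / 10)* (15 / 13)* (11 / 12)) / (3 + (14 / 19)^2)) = 3971 / 16959540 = 0.00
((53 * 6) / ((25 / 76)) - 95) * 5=21793 / 5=4358.60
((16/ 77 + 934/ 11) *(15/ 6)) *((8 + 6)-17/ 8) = 1556575/ 616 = 2526.91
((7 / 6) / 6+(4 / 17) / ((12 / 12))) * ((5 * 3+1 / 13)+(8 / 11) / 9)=1282651 / 196911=6.51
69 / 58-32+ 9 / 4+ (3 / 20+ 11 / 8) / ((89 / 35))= -577331 / 20648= -27.96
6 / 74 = 3 / 37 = 0.08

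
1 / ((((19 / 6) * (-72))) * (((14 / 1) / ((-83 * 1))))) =0.03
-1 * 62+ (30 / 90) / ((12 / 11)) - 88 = -5389 / 36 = -149.69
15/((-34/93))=-1395/34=-41.03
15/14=1.07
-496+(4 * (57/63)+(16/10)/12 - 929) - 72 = -156791/105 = -1493.25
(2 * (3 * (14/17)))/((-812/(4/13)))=-12/6409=-0.00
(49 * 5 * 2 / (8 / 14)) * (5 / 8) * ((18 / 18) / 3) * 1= 8575 / 48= 178.65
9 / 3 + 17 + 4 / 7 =144 / 7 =20.57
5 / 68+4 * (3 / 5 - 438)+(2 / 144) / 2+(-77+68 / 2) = -21940439 / 12240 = -1792.52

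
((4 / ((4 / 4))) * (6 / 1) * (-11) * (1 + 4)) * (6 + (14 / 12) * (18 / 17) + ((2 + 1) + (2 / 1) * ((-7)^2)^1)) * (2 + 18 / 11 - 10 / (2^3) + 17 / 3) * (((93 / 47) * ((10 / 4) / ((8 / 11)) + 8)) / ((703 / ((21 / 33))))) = -145634135850 / 6178667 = -23570.48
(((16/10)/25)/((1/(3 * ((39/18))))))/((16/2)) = 13/250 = 0.05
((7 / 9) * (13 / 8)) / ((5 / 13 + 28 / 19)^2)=5551819 / 15169032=0.37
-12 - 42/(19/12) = -732/19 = -38.53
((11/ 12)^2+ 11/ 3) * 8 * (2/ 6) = 649/ 54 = 12.02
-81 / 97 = -0.84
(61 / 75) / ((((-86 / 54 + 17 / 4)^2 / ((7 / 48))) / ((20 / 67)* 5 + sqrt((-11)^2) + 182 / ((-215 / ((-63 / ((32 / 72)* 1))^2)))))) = -9677831916213 / 33900727000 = -285.48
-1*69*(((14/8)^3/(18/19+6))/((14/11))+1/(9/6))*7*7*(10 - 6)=-17213.16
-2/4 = -1/2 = -0.50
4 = 4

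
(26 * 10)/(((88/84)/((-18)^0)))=2730/11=248.18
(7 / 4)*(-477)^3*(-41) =7787123142.75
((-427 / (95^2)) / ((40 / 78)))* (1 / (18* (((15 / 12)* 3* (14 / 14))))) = -5551 / 4061250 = -0.00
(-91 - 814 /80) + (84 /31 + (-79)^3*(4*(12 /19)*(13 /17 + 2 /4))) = -630971584851 /400520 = -1575380.97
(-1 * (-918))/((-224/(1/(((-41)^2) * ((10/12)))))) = -1377/470680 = -0.00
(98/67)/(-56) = -7/268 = -0.03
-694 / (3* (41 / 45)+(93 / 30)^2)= -56.22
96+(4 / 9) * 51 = 356 / 3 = 118.67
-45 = -45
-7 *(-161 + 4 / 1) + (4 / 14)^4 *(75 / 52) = 34303387 / 31213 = 1099.01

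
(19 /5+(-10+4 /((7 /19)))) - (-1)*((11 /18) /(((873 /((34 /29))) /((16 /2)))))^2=8462547636827 /1817094636315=4.66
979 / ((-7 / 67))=-65593 / 7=-9370.43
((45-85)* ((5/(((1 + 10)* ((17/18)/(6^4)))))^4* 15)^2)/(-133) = 308334837900071739442115631277670400000000000/198876969370964408293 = 1550379809564253821455305.00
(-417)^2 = 173889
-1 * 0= 0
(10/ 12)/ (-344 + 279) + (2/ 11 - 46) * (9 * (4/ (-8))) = 176893/ 858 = 206.17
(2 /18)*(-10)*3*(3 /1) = -10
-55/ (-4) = 55/ 4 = 13.75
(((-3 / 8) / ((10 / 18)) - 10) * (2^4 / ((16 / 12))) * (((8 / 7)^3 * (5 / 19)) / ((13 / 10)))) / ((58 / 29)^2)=-117120 / 12103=-9.68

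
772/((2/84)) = 32424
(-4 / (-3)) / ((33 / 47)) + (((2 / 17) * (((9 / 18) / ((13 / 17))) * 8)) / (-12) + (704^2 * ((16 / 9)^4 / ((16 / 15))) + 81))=1451506752115 / 312741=4641242.28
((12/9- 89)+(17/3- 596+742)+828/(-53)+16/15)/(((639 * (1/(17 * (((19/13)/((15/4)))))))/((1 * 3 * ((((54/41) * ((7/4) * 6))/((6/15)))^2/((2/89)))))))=6727378056966/82232839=81808.90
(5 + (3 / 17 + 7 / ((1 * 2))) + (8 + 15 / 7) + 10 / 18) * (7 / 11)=41501 / 3366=12.33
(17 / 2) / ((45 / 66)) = 187 / 15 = 12.47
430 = 430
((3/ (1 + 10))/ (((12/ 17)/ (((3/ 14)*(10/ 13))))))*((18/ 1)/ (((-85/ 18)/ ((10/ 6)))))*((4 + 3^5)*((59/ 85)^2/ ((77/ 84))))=-64287108/ 1223915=-52.53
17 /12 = 1.42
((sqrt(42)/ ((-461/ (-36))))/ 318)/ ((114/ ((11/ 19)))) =11*sqrt(42)/ 8820313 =0.00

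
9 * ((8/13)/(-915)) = -24/3965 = -0.01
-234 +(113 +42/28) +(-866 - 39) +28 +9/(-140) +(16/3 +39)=-952.23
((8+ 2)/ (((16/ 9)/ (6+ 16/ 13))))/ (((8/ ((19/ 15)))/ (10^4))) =64399.04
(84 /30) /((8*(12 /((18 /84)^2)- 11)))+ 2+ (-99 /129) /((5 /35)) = -2176997 /645860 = -3.37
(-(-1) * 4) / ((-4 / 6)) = -6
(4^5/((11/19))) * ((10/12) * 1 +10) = 632320/33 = 19161.21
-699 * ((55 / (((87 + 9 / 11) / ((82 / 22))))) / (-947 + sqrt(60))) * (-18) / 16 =-1.95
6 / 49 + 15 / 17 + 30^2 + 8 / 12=2253277 / 2499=901.67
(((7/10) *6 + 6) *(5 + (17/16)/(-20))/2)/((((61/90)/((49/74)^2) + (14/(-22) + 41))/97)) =1861444876599/31877873920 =58.39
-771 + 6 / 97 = -74781 / 97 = -770.94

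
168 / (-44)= -42 / 11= -3.82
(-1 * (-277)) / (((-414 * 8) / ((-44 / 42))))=3047 / 34776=0.09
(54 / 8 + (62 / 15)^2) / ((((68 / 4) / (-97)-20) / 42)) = -49.62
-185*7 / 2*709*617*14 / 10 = -793102289 / 2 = -396551144.50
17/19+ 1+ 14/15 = 806/285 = 2.83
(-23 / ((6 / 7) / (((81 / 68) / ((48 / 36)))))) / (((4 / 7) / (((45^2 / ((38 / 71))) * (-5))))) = 65623942125 / 82688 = 793633.20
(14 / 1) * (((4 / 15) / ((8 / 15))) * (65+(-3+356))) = 2926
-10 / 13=-0.77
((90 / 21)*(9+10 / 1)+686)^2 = 28858384 / 49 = 588946.61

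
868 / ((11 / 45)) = 39060 / 11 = 3550.91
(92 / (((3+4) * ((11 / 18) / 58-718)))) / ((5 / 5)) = -96048 / 5247067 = -0.02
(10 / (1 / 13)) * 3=390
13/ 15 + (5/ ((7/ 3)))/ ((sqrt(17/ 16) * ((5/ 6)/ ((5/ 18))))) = 20 * sqrt(17)/ 119 + 13/ 15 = 1.56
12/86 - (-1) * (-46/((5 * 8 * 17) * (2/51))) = -2727/1720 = -1.59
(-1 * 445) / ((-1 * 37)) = 445 / 37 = 12.03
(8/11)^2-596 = -72052/121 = -595.47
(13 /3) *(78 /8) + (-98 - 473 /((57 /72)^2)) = -1170295 /1444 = -810.45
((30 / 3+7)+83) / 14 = 50 / 7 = 7.14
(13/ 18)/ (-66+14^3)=1/ 3708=0.00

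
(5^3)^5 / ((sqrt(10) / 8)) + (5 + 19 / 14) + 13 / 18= 446 / 63 + 24414062500*sqrt(10)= 77204044444.78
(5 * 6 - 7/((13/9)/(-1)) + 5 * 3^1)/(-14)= -324/91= -3.56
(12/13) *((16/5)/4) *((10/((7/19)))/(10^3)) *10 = 456/2275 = 0.20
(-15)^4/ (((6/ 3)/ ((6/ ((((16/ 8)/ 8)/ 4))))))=2430000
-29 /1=-29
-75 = -75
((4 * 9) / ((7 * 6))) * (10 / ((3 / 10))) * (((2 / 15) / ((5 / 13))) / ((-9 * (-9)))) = 208 / 1701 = 0.12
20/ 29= 0.69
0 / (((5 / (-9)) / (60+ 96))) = 0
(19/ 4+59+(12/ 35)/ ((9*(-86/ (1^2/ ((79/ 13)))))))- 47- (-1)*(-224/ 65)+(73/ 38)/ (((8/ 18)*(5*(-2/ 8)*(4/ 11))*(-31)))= 59475521281/ 4369819272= 13.61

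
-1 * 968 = -968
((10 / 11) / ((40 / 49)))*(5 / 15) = 0.37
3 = 3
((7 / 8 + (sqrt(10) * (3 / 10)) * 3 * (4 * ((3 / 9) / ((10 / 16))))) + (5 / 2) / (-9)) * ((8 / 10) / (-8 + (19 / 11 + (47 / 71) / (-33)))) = -56232 * sqrt(10) / 230375 - 33583 / 442320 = -0.85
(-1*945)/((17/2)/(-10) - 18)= 18900/377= 50.13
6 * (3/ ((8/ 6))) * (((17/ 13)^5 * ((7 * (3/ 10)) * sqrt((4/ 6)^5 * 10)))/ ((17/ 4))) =14031528 * sqrt(15)/ 1856465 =29.27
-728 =-728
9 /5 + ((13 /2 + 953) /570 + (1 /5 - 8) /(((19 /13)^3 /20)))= -19130389 /411540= -46.48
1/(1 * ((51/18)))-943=-16025/17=-942.65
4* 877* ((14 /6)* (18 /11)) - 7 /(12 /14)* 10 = 439313 /33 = 13312.52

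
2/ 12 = 1/ 6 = 0.17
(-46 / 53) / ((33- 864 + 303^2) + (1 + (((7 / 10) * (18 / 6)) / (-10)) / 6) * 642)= -4600 / 485466909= -0.00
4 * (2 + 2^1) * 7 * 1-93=19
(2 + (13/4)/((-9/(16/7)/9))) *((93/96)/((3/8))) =-589/42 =-14.02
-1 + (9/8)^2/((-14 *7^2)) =-43985/43904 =-1.00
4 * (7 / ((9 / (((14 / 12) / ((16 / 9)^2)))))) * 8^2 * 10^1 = 735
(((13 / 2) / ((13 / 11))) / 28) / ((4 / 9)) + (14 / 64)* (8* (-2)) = -685 / 224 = -3.06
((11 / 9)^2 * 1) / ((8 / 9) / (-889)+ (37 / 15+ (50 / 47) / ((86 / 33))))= 1086984745 / 2091181896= 0.52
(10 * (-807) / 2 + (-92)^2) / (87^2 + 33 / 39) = 57577 / 98408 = 0.59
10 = 10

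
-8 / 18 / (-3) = 0.15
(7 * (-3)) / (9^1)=-7 / 3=-2.33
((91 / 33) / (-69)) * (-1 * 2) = 182 / 2277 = 0.08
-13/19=-0.68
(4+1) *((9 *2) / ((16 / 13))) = 585 / 8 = 73.12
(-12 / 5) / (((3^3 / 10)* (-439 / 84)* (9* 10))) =112 / 59265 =0.00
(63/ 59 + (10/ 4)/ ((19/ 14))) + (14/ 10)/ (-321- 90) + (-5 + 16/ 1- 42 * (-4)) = 419049808/ 2303655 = 181.91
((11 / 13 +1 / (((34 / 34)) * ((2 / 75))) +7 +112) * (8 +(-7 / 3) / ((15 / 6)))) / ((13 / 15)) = 216823 / 169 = 1282.98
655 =655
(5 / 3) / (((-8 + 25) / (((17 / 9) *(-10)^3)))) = -5000 / 27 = -185.19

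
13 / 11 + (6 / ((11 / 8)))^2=2447 / 121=20.22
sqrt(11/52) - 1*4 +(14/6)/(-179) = -2155/537 +sqrt(143)/26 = -3.55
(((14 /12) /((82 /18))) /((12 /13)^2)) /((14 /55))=9295 /7872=1.18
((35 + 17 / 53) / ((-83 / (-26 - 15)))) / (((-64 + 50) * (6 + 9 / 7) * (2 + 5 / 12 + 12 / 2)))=-153504 / 7553083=-0.02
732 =732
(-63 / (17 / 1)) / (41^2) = -63 / 28577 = -0.00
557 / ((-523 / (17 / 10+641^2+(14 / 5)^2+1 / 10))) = -5721652162 / 13075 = -437602.46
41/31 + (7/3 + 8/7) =3124/651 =4.80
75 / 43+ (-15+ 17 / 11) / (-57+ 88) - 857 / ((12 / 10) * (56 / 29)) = -1815642799 / 4926768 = -368.53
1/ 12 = 0.08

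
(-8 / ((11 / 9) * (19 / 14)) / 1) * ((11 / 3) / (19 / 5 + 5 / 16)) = -3840 / 893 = -4.30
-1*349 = -349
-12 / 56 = -0.21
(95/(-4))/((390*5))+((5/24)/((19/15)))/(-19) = -5867/281580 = -0.02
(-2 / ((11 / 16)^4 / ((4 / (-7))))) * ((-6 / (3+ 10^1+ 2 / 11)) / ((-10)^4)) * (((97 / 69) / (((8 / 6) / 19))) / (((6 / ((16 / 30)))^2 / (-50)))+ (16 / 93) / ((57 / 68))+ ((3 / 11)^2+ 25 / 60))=62805814525952 / 37369421979553125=0.00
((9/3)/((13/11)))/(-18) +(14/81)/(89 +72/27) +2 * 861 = 332405239/193050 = 1721.86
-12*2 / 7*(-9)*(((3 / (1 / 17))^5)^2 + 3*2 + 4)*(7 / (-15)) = -8571054515588136792 / 5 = -1714210903117627358.40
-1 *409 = -409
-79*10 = -790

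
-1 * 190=-190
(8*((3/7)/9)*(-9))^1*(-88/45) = 704/105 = 6.70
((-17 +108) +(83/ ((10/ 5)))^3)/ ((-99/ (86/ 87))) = -24618145/ 34452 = -714.56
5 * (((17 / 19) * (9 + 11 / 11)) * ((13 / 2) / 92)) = 5525 / 1748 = 3.16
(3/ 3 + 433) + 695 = 1129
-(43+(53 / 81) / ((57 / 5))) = -198796 / 4617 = -43.06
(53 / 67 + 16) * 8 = 134.33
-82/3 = -27.33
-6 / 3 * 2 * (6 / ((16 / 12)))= -18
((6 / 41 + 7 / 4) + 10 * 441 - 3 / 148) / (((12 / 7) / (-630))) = -2459609880 / 1517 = -1621364.46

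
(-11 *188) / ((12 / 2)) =-1034 / 3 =-344.67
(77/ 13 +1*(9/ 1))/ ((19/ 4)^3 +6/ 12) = 12416/ 89583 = 0.14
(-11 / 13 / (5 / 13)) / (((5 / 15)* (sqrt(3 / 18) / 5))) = -33* sqrt(6) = -80.83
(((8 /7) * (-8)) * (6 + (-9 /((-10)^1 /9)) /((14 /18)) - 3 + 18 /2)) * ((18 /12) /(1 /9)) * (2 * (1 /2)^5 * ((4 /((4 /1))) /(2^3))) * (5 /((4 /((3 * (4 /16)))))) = -127089 /6272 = -20.26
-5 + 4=-1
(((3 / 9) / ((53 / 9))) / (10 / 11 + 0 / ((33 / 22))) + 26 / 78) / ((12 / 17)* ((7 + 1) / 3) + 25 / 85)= 289 / 1590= 0.18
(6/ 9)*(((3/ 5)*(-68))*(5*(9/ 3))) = -408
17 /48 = 0.35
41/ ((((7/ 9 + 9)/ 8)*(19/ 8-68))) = -984/ 1925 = -0.51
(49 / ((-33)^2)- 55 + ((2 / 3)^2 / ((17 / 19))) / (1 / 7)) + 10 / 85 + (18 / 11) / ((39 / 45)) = -1322934 / 26741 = -49.47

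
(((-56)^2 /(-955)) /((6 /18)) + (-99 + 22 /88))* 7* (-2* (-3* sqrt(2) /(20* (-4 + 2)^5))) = 8711997* sqrt(2) /1222400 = 10.08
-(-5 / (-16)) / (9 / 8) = -5 / 18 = -0.28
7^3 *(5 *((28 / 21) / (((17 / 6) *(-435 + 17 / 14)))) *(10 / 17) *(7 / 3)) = -13445600 / 5265291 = -2.55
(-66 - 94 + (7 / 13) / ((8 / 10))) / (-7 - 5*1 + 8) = 8285 / 208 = 39.83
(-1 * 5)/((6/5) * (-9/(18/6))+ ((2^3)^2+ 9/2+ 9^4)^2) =-100/879005333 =-0.00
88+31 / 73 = 6455 / 73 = 88.42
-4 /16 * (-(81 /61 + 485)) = 14833 /122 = 121.58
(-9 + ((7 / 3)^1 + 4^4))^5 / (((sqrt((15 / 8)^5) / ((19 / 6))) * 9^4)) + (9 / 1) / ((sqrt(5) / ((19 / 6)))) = 57 * sqrt(5) / 10 + 284735465352921088 * sqrt(30) / 16142520375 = 96611962.85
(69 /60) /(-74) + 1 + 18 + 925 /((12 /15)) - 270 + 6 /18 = 4020721 /4440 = 905.57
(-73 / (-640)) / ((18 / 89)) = 6497 / 11520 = 0.56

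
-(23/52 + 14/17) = -1119/884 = -1.27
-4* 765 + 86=-2974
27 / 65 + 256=16667 / 65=256.42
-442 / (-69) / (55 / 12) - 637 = -804037 / 1265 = -635.60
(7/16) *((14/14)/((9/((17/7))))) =17/144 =0.12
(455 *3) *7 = 9555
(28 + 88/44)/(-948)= -5/158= -0.03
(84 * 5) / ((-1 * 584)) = -105 / 146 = -0.72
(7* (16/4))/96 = 7/24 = 0.29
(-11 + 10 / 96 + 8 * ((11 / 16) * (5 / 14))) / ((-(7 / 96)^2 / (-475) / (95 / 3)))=-25267895.04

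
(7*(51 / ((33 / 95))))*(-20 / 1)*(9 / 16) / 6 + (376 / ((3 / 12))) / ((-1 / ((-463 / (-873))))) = -209317951 / 76824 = -2724.64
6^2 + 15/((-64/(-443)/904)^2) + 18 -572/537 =587321181.29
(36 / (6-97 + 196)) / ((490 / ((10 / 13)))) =12 / 22295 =0.00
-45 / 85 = -9 / 17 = -0.53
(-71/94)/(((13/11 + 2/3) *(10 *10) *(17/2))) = -2343/4873900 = -0.00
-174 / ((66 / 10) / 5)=-1450 / 11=-131.82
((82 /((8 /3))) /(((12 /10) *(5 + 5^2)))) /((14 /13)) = 533 /672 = 0.79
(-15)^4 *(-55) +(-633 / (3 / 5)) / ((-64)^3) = -729907198945 / 262144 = -2784375.00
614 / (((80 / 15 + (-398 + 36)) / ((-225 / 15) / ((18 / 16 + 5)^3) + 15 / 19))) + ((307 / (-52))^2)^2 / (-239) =-2645681968996388369 / 417962091953905408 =-6.33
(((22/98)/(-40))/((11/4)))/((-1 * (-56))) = -1/27440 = -0.00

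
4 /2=2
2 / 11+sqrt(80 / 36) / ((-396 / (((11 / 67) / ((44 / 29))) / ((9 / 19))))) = 2 / 11 - 551* sqrt(5) / 1432728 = 0.18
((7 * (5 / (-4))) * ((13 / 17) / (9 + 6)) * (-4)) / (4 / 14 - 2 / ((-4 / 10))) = 637 / 1887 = 0.34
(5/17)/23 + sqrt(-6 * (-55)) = 5/391 + sqrt(330) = 18.18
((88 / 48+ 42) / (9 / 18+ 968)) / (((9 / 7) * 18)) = 1841 / 941382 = 0.00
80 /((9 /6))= 160 /3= 53.33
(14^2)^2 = 38416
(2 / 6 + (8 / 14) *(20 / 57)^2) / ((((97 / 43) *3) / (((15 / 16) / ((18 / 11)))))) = 0.03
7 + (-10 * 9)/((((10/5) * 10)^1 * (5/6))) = 8/5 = 1.60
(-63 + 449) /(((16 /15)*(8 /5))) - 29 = 12619 /64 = 197.17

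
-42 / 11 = -3.82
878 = 878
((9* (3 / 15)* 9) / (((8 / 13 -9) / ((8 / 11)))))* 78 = -109.60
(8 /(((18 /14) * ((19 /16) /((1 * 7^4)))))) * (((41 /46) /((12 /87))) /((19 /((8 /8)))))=319736368 /74727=4278.73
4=4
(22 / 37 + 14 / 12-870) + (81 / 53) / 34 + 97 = -77127862 / 100011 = -771.19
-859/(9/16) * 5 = -68720/9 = -7635.56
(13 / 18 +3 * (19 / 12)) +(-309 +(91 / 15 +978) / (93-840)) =-13663159 / 44820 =-304.85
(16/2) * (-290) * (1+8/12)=-11600/3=-3866.67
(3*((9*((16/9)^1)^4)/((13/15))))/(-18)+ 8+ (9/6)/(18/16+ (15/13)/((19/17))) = -8.59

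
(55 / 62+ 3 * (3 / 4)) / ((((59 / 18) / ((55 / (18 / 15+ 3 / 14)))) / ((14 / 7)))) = 136150 / 1829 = 74.44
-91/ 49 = -13/ 7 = -1.86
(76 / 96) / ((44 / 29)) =0.52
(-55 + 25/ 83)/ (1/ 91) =-413140/ 83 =-4977.59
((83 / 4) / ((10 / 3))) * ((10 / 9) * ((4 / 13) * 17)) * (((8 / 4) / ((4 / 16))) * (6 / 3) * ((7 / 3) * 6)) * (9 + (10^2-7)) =10746176 / 13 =826628.92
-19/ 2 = -9.50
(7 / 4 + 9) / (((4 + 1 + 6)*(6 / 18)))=129 / 44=2.93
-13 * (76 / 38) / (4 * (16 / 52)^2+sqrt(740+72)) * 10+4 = 23890476 / 5796859 - 3712930 * sqrt(203) / 5796859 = -5.00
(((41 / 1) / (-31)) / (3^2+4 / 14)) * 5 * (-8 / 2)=1148 / 403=2.85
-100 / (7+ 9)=-25 / 4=-6.25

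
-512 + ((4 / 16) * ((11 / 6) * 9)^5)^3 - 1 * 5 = 28581116437370460.66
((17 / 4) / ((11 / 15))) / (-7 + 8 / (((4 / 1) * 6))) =-153 / 176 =-0.87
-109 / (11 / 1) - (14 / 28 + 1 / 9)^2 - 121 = -467891 / 3564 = -131.28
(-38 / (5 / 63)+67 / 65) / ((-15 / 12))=24844 / 65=382.22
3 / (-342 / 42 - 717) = -7 / 1692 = -0.00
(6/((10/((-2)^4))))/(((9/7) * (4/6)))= 56/5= 11.20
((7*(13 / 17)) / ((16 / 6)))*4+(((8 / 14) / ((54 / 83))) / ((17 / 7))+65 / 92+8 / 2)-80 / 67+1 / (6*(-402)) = 251323 / 21114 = 11.90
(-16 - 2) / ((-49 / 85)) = 1530 / 49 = 31.22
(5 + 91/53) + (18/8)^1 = 1901/212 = 8.97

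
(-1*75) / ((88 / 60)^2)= -16875 / 484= -34.87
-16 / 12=-4 / 3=-1.33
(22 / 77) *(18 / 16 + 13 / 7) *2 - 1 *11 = -911 / 98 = -9.30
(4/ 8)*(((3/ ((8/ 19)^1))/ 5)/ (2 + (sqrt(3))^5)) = -57/ 9560 + 513*sqrt(3)/ 19120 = 0.04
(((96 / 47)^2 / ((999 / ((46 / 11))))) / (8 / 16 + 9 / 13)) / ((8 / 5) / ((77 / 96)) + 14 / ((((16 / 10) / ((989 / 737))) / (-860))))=-2871930880 / 1979545222883811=-0.00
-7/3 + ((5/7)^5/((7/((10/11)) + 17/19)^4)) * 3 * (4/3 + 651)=-812719293504152929/358555339059815541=-2.27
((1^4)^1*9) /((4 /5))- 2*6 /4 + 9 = 69 /4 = 17.25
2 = 2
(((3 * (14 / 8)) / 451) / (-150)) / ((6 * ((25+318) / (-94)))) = 47 / 13259400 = 0.00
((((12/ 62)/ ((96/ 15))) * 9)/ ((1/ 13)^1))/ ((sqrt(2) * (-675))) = -13 * sqrt(2)/ 4960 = -0.00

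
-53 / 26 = -2.04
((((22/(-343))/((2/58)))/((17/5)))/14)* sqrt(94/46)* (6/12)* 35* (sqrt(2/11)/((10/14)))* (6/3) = -145* sqrt(23782)/19159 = -1.17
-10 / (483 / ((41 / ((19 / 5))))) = -2050 / 9177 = -0.22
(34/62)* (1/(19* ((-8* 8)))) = -17/37696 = -0.00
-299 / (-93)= 299 / 93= 3.22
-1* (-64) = 64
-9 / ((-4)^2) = -9 / 16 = -0.56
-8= -8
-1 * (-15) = 15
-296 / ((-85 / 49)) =14504 / 85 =170.64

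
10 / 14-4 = -23 / 7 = -3.29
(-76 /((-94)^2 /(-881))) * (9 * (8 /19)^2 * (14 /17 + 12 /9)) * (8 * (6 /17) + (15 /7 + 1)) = 13210771200 /84907333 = 155.59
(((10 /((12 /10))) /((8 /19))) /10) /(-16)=-95 /768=-0.12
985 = 985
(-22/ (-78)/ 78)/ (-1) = -11/ 3042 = -0.00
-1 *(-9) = 9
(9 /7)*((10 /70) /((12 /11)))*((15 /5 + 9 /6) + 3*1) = 495 /392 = 1.26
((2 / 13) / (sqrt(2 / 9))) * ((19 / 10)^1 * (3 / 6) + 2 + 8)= 657 * sqrt(2) / 260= 3.57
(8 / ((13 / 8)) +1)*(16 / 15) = 1232 / 195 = 6.32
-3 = -3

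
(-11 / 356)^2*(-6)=-363 / 63368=-0.01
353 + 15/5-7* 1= 349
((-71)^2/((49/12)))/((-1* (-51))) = 20164/833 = 24.21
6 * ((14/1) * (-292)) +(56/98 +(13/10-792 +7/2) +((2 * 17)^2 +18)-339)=-856787/35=-24479.63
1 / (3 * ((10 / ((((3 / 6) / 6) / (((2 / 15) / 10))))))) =5 / 24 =0.21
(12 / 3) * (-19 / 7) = -76 / 7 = -10.86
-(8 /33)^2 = -64 /1089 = -0.06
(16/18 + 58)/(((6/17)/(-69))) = -103615/9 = -11512.78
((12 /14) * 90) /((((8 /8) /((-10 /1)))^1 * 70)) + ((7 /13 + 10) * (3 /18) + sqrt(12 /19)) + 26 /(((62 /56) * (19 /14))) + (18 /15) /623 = 2 * sqrt(57) /19 + 8056029509 /1001765310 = 8.84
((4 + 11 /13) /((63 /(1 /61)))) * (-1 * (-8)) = 0.01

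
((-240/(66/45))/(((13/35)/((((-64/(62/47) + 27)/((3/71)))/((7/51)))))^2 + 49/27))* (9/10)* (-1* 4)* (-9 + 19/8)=-9390762859980283875/4366816962569974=-2150.48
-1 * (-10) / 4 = 5 / 2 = 2.50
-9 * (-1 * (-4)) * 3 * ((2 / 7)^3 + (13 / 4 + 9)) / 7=-454653 / 2401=-189.36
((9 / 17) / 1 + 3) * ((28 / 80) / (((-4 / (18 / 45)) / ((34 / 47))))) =-21 / 235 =-0.09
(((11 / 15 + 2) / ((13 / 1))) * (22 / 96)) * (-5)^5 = -281875 / 1872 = -150.57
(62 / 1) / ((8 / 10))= 155 / 2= 77.50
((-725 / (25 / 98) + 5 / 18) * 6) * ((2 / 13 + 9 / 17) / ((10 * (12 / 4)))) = -7723801 / 19890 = -388.33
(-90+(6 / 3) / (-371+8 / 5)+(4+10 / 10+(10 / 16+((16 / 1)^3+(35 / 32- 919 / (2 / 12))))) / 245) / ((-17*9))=1386733967 / 2215513440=0.63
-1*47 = -47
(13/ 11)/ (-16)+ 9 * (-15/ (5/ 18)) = -85549/ 176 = -486.07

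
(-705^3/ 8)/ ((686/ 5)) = -1752013125/ 5488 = -319244.37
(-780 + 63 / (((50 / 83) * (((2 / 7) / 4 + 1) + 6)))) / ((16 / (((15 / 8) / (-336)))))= 210433 / 788480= 0.27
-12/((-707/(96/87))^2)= -12288/420373009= -0.00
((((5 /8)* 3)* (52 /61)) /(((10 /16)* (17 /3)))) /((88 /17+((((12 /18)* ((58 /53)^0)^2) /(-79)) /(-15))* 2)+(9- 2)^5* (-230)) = -831870 /7125343736981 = -0.00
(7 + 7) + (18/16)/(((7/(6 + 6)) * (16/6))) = 1649/112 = 14.72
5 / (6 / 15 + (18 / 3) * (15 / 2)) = 25 / 227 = 0.11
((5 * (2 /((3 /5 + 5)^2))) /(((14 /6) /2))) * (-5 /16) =-1875 /21952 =-0.09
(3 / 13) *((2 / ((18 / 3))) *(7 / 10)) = 7 / 130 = 0.05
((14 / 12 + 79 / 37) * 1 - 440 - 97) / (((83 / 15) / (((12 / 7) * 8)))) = -28435440 / 21497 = -1322.76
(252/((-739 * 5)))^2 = 63504/13653025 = 0.00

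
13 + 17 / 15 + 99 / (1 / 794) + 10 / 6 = 393109 / 5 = 78621.80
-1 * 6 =-6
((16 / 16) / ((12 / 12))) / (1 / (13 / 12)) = 13 / 12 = 1.08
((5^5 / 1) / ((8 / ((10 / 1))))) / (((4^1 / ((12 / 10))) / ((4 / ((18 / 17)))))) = 53125 / 12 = 4427.08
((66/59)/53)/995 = 66/3111365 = 0.00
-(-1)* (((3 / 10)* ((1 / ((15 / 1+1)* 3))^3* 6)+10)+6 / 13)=8355853 / 798720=10.46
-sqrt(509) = -22.56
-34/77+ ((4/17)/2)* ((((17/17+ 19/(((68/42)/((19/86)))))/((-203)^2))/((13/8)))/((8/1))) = -64671334561/146461813498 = -0.44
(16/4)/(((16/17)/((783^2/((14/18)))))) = 93802617/28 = 3350093.46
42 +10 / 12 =257 / 6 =42.83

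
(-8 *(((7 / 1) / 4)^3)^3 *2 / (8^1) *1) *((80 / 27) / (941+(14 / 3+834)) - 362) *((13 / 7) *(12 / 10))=651788479861883 / 2624225280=248373.68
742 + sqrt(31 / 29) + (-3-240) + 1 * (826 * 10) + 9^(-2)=sqrt(899) / 29 + 709480 / 81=8760.05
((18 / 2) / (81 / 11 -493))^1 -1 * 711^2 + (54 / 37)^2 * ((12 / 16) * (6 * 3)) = -3696765008517 / 7313198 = -505492.26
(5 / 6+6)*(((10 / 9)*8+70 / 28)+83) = 69659 / 108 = 644.99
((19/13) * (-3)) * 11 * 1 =-627/13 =-48.23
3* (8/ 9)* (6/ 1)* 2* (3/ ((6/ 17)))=272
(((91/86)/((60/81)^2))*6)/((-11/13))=-2587221/189200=-13.67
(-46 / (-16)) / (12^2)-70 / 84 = -937 / 1152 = -0.81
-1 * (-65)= 65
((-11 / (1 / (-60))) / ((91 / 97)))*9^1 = 576180 / 91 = 6331.65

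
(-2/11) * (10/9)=-20/99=-0.20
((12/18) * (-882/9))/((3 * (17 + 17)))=-98/153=-0.64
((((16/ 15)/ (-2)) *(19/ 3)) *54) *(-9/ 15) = 2736/ 25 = 109.44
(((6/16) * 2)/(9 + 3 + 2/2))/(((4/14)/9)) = 189/104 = 1.82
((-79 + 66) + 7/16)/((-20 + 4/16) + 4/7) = 0.66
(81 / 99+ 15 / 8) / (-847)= -237 / 74536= -0.00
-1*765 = -765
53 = 53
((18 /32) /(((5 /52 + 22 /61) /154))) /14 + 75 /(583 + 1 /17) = 1039089 /75992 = 13.67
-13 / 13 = -1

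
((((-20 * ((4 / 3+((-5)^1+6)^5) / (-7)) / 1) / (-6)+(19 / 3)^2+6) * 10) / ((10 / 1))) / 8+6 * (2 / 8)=57 / 8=7.12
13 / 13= 1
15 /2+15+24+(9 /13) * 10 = 53.42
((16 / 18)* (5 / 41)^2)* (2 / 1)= 400 / 15129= 0.03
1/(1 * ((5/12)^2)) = 144/25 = 5.76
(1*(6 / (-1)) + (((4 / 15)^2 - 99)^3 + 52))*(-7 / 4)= 77195921258603 / 45562500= 1694286.34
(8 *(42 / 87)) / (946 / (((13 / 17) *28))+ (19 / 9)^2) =1651104 / 20793667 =0.08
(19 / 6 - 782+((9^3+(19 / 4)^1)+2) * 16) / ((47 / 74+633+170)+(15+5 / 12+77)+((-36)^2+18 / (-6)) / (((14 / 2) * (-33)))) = 12.35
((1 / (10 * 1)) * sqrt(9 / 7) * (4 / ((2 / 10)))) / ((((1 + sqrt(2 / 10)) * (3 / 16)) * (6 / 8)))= -32 * sqrt(35) / 21 + 160 * sqrt(7) / 21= 11.14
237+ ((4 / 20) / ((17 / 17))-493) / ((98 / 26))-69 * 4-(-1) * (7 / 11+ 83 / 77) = -5881 / 35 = -168.03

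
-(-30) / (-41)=-30 / 41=-0.73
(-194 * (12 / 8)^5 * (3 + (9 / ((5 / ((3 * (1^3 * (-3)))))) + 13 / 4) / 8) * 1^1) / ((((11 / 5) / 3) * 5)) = -15627573 / 28160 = -554.96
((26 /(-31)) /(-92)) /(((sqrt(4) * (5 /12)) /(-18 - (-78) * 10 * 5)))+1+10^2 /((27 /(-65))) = -18988499 /96255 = -197.27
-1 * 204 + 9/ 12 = -813/ 4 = -203.25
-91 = -91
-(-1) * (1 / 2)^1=1 / 2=0.50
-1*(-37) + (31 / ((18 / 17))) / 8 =5855 / 144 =40.66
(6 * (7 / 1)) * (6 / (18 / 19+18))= 133 / 10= 13.30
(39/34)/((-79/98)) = -1911/1343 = -1.42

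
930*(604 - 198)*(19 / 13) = 7174020 / 13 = 551847.69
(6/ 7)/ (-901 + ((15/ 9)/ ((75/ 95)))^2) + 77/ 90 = 977461/ 1143765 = 0.85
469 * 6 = 2814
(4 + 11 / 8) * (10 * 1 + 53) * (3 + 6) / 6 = 507.94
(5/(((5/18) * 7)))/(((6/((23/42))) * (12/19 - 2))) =-437/2548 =-0.17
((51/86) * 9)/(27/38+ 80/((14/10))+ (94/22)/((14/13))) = 0.09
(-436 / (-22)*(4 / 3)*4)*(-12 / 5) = -13952 / 55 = -253.67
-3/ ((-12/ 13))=13/ 4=3.25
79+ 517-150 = 446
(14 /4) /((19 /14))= 49 /19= 2.58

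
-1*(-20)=20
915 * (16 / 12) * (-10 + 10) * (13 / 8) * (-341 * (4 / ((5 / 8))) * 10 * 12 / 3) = 0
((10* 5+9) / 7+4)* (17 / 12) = 493 / 28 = 17.61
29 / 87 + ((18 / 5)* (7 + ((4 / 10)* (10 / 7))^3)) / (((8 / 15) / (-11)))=-2194943 / 4116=-533.27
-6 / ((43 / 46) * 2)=-138 / 43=-3.21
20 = 20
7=7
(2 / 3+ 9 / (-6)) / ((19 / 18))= -15 / 19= -0.79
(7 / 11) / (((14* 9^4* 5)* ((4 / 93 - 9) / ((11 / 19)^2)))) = -341 / 6576593310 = -0.00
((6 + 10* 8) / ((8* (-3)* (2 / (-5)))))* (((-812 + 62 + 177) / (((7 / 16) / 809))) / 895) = -13288634 / 1253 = -10605.45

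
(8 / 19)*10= 80 / 19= 4.21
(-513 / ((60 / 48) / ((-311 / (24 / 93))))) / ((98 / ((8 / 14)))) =4945833 / 1715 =2883.87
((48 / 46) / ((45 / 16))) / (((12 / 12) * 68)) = 32 / 5865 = 0.01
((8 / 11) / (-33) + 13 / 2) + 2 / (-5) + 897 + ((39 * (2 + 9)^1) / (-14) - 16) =10881008 / 12705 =856.44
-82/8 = -41/4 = -10.25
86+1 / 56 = 4817 / 56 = 86.02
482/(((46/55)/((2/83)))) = 26510/1909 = 13.89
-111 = -111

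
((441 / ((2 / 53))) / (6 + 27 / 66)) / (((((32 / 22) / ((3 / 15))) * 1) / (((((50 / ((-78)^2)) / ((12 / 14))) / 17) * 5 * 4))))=54991475 / 19444464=2.83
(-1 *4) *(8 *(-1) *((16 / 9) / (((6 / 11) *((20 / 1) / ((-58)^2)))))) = 2368256 / 135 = 17542.64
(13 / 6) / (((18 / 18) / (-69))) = -299 / 2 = -149.50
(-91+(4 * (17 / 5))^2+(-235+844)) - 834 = -3276 / 25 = -131.04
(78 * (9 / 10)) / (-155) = -0.45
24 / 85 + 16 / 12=412 / 255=1.62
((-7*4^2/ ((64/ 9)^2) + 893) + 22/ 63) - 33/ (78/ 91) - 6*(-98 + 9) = 22363639/ 16128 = 1386.63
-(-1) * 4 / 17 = 4 / 17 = 0.24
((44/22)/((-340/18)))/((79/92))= -828/6715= -0.12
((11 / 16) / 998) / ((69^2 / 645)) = 2365 / 25341216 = 0.00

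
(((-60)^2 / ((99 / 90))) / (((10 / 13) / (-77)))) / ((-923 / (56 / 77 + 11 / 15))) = 404880 / 781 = 518.41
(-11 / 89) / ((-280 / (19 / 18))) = 209 / 448560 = 0.00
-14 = -14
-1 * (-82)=82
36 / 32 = 9 / 8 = 1.12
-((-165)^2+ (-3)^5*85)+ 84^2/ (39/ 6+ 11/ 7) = -643626/ 113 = -5695.81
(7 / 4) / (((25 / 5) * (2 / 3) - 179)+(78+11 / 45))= -315 / 17536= -0.02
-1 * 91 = -91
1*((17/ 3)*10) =170/ 3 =56.67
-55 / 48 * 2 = -55 / 24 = -2.29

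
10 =10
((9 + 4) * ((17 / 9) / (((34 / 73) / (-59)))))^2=3134992081 / 324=9675901.48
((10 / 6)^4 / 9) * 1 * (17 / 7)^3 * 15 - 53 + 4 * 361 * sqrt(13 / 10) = 10935628 / 83349 + 722 * sqrt(130) / 5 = 1777.62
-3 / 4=-0.75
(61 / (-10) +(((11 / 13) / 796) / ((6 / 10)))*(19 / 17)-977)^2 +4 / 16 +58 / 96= 1682392161277520209 / 1740737196900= 966482.57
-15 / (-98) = 15 / 98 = 0.15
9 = 9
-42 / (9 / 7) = -98 / 3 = -32.67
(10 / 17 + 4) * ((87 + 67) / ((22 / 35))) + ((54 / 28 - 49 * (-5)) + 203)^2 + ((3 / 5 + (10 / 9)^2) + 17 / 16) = 1098799068649 / 5397840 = 203562.73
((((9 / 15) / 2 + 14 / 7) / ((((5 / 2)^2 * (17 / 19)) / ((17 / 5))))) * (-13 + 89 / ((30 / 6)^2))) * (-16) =3300224 / 15625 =211.21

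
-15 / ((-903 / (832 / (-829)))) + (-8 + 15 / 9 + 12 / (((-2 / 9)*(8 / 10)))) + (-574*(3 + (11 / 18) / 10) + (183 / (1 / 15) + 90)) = 11274531136 / 11228805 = 1004.07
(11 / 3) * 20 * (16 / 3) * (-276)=-323840 / 3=-107946.67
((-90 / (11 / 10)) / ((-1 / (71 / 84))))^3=150993703125 / 456533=330739.95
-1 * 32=-32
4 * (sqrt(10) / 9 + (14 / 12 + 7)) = 4 * sqrt(10) / 9 + 98 / 3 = 34.07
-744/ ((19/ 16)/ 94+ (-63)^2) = -1118976/ 5969395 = -0.19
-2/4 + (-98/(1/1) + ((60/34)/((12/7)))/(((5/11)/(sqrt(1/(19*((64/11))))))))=-197/2 + 77*sqrt(209)/5168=-98.28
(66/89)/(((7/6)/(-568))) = -224928/623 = -361.04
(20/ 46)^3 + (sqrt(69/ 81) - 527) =-6411009/ 12167 + sqrt(69)/ 9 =-525.99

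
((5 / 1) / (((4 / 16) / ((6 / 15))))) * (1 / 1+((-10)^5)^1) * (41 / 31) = -32799672 / 31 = -1058053.94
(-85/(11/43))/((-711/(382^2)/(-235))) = -125337771700/7821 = -16025798.71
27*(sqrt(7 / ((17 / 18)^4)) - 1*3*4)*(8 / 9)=-288+7776*sqrt(7) / 289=-216.81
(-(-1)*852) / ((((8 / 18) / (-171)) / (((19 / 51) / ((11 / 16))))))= -33217776 / 187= -177635.17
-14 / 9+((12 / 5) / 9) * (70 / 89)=-1078 / 801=-1.35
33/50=0.66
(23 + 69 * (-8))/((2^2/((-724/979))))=95749/979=97.80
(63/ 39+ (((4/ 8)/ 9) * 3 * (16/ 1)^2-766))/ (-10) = 28147/ 390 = 72.17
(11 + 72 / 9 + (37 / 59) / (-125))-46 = -199162 / 7375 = -27.01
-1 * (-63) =63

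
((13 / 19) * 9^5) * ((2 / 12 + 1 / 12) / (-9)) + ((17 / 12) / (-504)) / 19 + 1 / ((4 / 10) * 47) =-6060975271 / 5400864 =-1122.22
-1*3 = -3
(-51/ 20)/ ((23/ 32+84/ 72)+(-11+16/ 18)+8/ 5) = 0.38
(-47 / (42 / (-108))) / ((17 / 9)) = 7614 / 119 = 63.98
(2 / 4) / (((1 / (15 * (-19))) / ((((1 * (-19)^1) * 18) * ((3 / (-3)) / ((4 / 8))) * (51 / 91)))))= -4970970 / 91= -54626.04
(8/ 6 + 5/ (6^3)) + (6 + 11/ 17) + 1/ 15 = 148169/ 18360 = 8.07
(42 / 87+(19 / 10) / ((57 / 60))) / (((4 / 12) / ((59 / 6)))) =2124 / 29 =73.24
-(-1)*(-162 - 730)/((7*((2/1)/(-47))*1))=20962/7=2994.57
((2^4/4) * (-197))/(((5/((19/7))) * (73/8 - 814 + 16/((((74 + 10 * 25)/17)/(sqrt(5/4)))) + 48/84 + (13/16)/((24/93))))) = 0.53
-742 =-742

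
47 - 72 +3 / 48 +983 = 15329 / 16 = 958.06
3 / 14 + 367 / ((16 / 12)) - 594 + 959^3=881973760.46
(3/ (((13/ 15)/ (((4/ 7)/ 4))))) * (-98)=-48.46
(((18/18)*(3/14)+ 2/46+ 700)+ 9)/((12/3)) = 228381/1288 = 177.31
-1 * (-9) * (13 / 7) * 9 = 1053 / 7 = 150.43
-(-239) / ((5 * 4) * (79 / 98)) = 11711 / 790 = 14.82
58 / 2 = 29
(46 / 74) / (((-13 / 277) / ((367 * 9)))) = -21043413 / 481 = -43749.30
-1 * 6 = -6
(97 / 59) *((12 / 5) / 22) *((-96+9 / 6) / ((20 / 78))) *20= -4289922 / 3245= -1322.01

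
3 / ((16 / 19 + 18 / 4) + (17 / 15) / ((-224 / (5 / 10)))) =383040 / 681757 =0.56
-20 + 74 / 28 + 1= -229 / 14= -16.36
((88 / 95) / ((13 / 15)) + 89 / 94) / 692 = 46799 / 16066856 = 0.00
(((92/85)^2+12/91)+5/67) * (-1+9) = 11.02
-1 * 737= -737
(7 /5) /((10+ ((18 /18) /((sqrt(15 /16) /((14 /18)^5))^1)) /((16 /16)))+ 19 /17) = 4801302120177 /38101330985111 - 163893806244 * sqrt(15) /190506654925555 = 0.12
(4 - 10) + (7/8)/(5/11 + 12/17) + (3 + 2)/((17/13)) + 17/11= 5705/46376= 0.12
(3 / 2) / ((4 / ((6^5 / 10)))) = 1458 / 5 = 291.60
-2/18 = -1/9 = -0.11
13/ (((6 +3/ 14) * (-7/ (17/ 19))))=-442/ 1653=-0.27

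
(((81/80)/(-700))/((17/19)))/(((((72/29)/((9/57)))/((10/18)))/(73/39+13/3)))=-3509/9900800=-0.00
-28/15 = -1.87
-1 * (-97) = 97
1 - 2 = -1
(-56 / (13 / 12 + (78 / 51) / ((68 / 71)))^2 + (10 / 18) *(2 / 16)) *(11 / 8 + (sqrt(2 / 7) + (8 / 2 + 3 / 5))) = -11486573178677 / 248823432000-48060975643 *sqrt(14) / 43544100600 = -50.29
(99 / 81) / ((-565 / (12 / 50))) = -22 / 42375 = -0.00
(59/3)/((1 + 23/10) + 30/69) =13570/2577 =5.27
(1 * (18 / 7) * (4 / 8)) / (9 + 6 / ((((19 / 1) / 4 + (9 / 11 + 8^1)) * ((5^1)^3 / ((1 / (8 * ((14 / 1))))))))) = 0.14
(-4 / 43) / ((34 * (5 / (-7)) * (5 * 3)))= 0.00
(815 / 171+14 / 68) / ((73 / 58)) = 838303 / 212211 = 3.95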